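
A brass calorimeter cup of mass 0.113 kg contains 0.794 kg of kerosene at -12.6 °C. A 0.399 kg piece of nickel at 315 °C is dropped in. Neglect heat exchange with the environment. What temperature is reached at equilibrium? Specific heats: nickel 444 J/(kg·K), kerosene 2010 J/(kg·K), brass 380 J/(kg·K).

T_f ≈ 19.4 °C

Conservation of energy gives ΣQ = 0:
0.399·444·(T − 315) + 0.794·2010·(T − (-12.6)) + 0.113·380·(T − (-12.6)) = 0
177.16(T − 315) + 1595.9(T − (-12.6)) + 42.94(T − (-12.6)) = 0
(177.16 + 1595.9 + 42.94) T = 177.16·315 + 1595.9·(-12.6) + 42.94·(-12.6)
T ≈ 19.36 °C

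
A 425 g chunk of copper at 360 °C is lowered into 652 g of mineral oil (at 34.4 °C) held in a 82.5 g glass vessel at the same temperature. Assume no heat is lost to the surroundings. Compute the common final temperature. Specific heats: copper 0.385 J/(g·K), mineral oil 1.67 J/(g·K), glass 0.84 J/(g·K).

T_f ≈ 74.7 °C

Let T be the final temperature. ΣQ_i = 0:
425×0.385×(T − 360) + 652×1.67×(T − 34.4) + 82.5×0.84×(T − 34.4) = 0
(163.62 + 1088.8 + 69.3) T = 163.62×360 + 1088.8×34.4 + 69.3×34.4
T = 98745 / 1321.8 = 74.7 °C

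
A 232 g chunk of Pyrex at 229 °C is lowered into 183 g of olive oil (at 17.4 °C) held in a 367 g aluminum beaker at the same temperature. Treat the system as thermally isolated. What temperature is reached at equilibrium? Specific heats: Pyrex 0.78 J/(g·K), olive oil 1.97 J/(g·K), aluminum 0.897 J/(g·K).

Setting the total heat transfer to zero:
232×0.78×(T − 229) + 183×1.97×(T − 17.4) + 367×0.897×(T − 17.4) = 0
180.96(T − 229) + 360.51(T − 17.4) + 329.2(T − 17.4) = 0
(180.96 + 360.51 + 329.2) T = 180.96×229 + 360.51×17.4 + 329.2×17.4
T ≈ 61.38 °C

T_f ≈ 61.4 °C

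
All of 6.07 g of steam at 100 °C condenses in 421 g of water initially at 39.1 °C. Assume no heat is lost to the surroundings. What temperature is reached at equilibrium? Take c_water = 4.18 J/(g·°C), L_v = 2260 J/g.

T_f ≈ 47.7 °C

Let T be the final temperature. ΣQ_i = 0:
steam→water at 100 °C releases m L_v = 6.07×2260 = 13718
  condensed water 100 °C→T: 25.37(T − 100)
  original water: 1759.8(T − 39.1)
1785.2 T = 13718 + 2537.3 + 68807 = 85063
T ≈ 47.65 °C — below 100 °C, confirming all the steam condensed.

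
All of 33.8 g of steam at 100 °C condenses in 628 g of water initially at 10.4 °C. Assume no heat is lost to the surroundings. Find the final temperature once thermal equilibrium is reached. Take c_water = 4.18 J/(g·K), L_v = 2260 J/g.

Setting the total heat transfer to zero:
latent heat released on condensation: 33.8·2260 = 76388
  condensate cools 100→T: 33.8·4.18·(T − 100) = 141.28(T − 100)
  original water: 2625(T − 10.4)
2766.3 T = 76388 + 14128 + 27300 = 117817
T ≈ 42.59 °C (< 100 °C, so full condensation is consistent).

T_f ≈ 42.6 °C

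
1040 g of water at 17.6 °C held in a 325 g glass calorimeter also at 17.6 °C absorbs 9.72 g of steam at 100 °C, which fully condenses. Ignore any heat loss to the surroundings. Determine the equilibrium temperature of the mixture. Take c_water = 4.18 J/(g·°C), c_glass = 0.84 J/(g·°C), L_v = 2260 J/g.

Sum of m c ΔT and latent-heat terms is zero:
condense steam: −9.72·2260 = −21967
  condensed water 100 °C→T: 40.63(T − 100)
  water warms: 1040·4.18·(T − 17.6) = 4347.2(T − 17.6)
  glass cup: 325·0.84·(T − 17.6) = 273(T − 17.6)
4660.8 T = 21967 + 4063 + 81316 = 107346
T ≈ 23.03 °C — below 100 °C, confirming all the steam condensed.

T_f ≈ 23.0 °C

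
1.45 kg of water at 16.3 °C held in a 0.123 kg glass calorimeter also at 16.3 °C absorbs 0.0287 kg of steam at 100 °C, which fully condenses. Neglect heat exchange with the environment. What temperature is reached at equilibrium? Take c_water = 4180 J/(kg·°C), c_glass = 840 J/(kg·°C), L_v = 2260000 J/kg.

T_f ≈ 28.2 °C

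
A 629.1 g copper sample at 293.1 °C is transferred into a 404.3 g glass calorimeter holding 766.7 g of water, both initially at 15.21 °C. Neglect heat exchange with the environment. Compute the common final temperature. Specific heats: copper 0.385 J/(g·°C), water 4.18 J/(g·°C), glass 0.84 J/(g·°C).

T_f ≈ 33.0 °C

Heat gained plus heat lost sum to zero:
629.1×0.385×(T − 293.1) + 766.7×4.18×(T − 15.21) + 404.3×0.84×(T − 15.21) = 0
242.2(T − 293.1) + 3204.8(T − 15.21) + 339.61(T − 15.21) = 0
(242.2 + 3204.8 + 339.61) T = 242.2×293.1 + 3204.8×15.21 + 339.61×15.21
T = 124900/3786.6 ≈ 32.98 °C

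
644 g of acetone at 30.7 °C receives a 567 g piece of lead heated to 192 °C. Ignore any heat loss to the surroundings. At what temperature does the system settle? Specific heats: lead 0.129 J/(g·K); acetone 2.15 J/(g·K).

Let T be the final temperature. ΣQ_i = 0:
567·0.129·(T − 192) + 644·2.15·(T − 30.7) = 0
73.14(T − 192) + 1384.6(T − 30.7) = 0
1457.7 T = 56551
T = 56551 / 1457.7 = 38.8 °C

T_f ≈ 38.8 °C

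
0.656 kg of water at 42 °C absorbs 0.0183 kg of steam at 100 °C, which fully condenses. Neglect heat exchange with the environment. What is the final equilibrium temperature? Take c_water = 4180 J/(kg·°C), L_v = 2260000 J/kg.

T_f ≈ 58.2 °C

Taking heat into each body as positive, Σ m c ΔT = 0:
steam→water at 100 °C releases m L_v = 0.0183×2260000 = 41358; condensate cools 100→T: 0.0183×4180×(T − 100) = 76.49(T − 100); water warms: 0.656×4180×(T − 42) = 2742.1(T − 42)
2818.6 T = 41358 + 7649.4 + 115167 = 164175
T ≈ 58.25 °C, under the boiling point, so the assumption holds.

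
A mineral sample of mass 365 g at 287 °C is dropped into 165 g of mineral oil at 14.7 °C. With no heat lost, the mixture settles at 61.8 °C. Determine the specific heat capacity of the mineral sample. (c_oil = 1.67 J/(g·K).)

c ≈ 0.158 J/(g·K)

m_s c (T_s − T_f) = m_oil c_oil (T_f − T_0):
365×c×(287 − 61.8) = 165×1.67×(61.8 − 14.7)
82198 c = 12978  ⇒  c ≈ 0.1579 J/(g·K)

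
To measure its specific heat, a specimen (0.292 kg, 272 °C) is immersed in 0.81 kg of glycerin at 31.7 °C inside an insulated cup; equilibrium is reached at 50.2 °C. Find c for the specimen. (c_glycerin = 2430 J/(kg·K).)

c ≈ 562 J/(kg·K)

Taking heat into each body as positive, Σ m c ΔT = 0:
0.292×c×(50.2 − 272) + 0.81×2430×(50.2 − 31.7) = 0
-64.77 c = -36414
c = -36414/-64.77 ≈ 562.2 J/(kg·K)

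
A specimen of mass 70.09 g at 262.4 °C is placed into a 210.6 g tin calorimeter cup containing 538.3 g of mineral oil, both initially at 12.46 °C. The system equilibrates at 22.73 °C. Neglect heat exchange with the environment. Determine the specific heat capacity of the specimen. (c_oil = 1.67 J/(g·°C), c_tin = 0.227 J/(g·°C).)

c ≈ 0.579 J/(g·°C)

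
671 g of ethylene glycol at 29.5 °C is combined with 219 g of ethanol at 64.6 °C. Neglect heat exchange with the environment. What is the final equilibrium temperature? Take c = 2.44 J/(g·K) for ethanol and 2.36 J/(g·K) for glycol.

T_f ≈ 38.4 °C

Heat gained plus heat lost sum to zero:
219*2.44*(T − 64.6) + 671*2.36*(T − 29.5) = 0
534.36(T − 64.6) + 1583.6(T − 29.5) = 0
(534.36 + 1583.6) T = 534.36*64.6 + 1583.6*29.5
T = 81235 / 2117.9 = 38.4 °C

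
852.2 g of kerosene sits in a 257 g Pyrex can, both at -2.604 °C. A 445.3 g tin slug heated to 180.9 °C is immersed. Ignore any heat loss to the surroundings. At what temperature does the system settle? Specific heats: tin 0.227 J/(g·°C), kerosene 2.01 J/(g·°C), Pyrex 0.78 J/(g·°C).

T_f ≈ 6.6 °C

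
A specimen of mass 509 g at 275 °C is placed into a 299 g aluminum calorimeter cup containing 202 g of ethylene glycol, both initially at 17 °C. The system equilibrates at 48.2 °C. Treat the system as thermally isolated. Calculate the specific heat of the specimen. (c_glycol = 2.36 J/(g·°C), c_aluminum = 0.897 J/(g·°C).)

c ≈ 0.201 J/(g·°C)

Taking heat into each body as positive, Σ m c ΔT = 0:
509·c·(48.2 − 275) + 202·2.36·(48.2 − 17) + 299·0.897·(48.2 − 17) = 0
-115441 c = -23242
c = -23242/-115441 ≈ 0.2013 J/(g·°C)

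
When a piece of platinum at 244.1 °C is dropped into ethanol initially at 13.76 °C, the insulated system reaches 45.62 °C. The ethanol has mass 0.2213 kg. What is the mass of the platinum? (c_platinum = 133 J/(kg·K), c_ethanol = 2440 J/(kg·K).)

Heat lost by the platinum = heat gained by the ethanol:
m·133·(244.1 − 45.62) = 0.2213·2440·(45.62 − 13.76)
26398 m = 17204  ⇒  m ≈ 0.6517 kg

m ≈ 0.652 kg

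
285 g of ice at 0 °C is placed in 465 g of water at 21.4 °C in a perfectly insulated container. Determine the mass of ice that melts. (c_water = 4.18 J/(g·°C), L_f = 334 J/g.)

Heat available from the water dropping to 0 °C: 465·4.18·21.4 = 41595 J.
Fully melting the ice requires m_ice L_f = 285·334 = 95190 J.
41595 J < 95190 J, so only part of the ice melts and the system sits at 0 °C.
m_melt = 41595 / L_f = 124.5 g.

m_melted ≈ 125 g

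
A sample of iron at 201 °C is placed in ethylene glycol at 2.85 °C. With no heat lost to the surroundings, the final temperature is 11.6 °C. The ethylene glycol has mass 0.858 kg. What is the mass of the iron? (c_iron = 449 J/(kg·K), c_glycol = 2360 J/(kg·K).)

Taking heat into each body as positive, Σ m c ΔT = 0:
m·449·(11.6 − 201) + 0.858·2360·(11.6 − 2.85) = 0
-85041 m = -17718
m = -17718/-85041 ≈ 0.2083 kg

m ≈ 0.208 kg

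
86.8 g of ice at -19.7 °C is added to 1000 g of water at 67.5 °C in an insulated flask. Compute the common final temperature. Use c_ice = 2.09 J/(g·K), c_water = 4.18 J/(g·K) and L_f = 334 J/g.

Heat gained plus heat lost sum to zero:
ice -19.7→0 °C: 86.8·2.09·19.7 = 3573.8; latent heat to melt: 86.8·334 = 28991; warm the meltwater: 362.82 T; water: 4180(T − 67.5)
4542.8 T = 282150 − 32565 = 249585
T ≈ 54.94 °C (positive, so assuming full melt was valid).

T_f ≈ 54.9 °C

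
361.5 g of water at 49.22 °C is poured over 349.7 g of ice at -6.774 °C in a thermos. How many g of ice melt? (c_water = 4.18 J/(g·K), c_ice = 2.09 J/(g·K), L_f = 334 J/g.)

Cooling the water to 0 °C releases 361.5·4.18·49.22 = 74375 J.
Of that, 349.7·2.09·6.774 = 4950.9 J goes to bring the ice to 0 °C, leaving 69424 J.
To melt every bit of ice: 349.7·334 = 116800 J.
Since 69424 < 116800 J, not all the ice melts; equilibrium is at 0 °C.
m_melted·334 = 69424  ⇒  m_melted ≈ 207.9 g.

m_melted ≈ 208 g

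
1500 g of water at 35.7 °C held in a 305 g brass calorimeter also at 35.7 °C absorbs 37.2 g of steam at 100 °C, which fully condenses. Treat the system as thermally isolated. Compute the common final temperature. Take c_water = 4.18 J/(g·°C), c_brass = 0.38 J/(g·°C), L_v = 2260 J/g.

T_f ≈ 50.1 °C

Conservation of energy gives ΣQ = 0:
condense steam: −37.2·2260 = −84072; condensed water 100 °C→T: 155.5(T − 100); water warms: 1500·4.18·(T − 35.7) = 6270(T − 35.7); cup: 115.9(T − 35.7)
6541.4 T = 84072 + 15550 + 227977 = 327598
T ≈ 50.08 °C — below 100 °C, confirming all the steam condensed.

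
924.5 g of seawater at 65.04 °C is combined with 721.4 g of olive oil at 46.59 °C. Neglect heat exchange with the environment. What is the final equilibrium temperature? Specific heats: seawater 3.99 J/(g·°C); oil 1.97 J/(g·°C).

T_f ≈ 59.9 °C

T_f = Σ m_i c_i T_i / Σ m_i c_i:
T_f = (3688.8·65.04 + 1421.2·46.59) / (3688.8 + 1421.2)
    = 306128 / 5109.9 ≈ 59.91 °C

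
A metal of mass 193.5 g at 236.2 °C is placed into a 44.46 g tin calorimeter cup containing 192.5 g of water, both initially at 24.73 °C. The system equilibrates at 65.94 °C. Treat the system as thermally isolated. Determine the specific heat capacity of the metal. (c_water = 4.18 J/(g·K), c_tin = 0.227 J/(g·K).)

c ≈ 1.02 J/(g·K)

Heat gained plus heat lost sum to zero:
193.5×c×(65.94 − 236.2) + 192.5×4.18×(65.94 − 24.73) + 44.46×0.227×(65.94 − 24.73) = 0
-32945 c = -33576
c = -33576/-32945 ≈ 1.019 J/(g·K)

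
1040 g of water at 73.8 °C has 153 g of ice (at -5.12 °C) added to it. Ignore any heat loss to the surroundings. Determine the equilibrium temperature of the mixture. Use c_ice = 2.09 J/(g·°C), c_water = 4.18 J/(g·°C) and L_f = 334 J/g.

T_f ≈ 53.8 °C

Setting the total heat transfer to zero:
warm ice to 0 °C: 153×2.09×(0 − (-5.12)) = 1637.2; melt ice: 153×334 = 51102; warm the meltwater: 639.54 T; water cools: 1040×4.18×(T − 73.8) = 4347.2(T − 73.8)
4986.7 T = 320823 − 52739 = 268084
T ≈ 53.76 °C (positive, so assuming full melt was valid).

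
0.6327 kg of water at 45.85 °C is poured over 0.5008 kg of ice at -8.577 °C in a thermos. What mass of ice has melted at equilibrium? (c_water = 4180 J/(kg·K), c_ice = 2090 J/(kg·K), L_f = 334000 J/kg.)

Heat available from the water dropping to 0 °C: 0.6327×4180×45.85 = 121259 J.
Of that, 0.5008×2090×8.577 = 8977.3 J goes to bring the ice to 0 °C, leaving 112282 J.
To melt every bit of ice: 0.5008×334000 = 167267 J.
112282 J < 167267 J, so only part of the ice melts and the system sits at 0 °C.
m_melted×334000 = 112282  ⇒  m_melted ≈ 0.3362 kg.

m_melted ≈ 0.336 kg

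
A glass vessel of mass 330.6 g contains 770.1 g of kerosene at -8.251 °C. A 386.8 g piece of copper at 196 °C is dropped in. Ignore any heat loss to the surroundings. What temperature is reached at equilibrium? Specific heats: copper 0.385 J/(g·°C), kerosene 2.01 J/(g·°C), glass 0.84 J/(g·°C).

T_f ≈ 7.2 °C

With ΣQ=0 the equilibrium temperature is the m·c-weighted mean:
T_f = (148.92·196 + 1547.9·(-8.251) + 277.7·(-8.251)) / (148.92 + 1547.9 + 277.7)
    = 14125 / 1974.5 ≈ 7.15 °C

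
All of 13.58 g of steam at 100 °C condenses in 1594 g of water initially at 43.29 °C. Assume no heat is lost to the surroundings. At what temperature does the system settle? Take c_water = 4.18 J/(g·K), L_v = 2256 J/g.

Sum of m c ΔT and latent-heat terms is zero:
condense steam: −13.58·2256 = −30636; condensate cools 100→T: 13.58·4.18·(T − 100) = 56.76(T − 100); original water: 6662.9(T − 43.29)
6719.7 T = 30636 + 5676.4 + 288438 = 324751
T ≈ 48.33 °C — below 100 °C, confirming all the steam condensed.

T_f ≈ 48.3 °C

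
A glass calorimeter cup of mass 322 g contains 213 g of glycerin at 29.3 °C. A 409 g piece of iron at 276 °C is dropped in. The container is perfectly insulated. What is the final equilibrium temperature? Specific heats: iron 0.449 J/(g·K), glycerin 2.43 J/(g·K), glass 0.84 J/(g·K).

Heat gained plus heat lost sum to zero:
409×0.449×(T − 276) + 213×2.43×(T − 29.3) + 322×0.84×(T − 29.3) = 0
183.64(T − 276) + 517.59(T − 29.3) + 270.48(T − 29.3) = 0
971.71 T = 73775
T = 73775/971.71 ≈ 75.92 °C

T_f ≈ 75.9 °C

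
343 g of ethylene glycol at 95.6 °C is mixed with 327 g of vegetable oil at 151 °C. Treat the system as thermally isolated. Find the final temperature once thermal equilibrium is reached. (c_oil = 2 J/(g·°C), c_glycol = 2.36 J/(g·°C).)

Heat lost by the oil equals heat gained by the glycol:
327×2×(151 − T) = 343×2.36×(T − 95.6)
654(151 − T) = 809.48(T − 95.6)
1463.5 T = 176140  ⇒  T ≈ 120.36 °C

T_f ≈ 120.4 °C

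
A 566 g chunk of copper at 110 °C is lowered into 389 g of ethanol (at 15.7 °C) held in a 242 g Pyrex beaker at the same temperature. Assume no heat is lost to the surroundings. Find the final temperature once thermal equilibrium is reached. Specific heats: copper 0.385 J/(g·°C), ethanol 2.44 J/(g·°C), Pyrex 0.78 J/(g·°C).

T_f ≈ 30.9 °C

Energy conservation, ΣQ = 0:
566·0.385·(T − 110) + 389·2.44·(T − 15.7) + 242·0.78·(T − 15.7) = 0
217.91(T − 110) + 949.16(T − 15.7) + 188.76(T − 15.7) = 0
1355.8 T = 41835
T = 41835 / 1355.8 = 30.9 °C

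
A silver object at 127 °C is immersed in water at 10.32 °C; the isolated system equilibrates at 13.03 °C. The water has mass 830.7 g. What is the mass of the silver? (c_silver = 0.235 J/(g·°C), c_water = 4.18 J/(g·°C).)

Let T be the final temperature. ΣQ_i = 0:
m·0.235·(13.03 − 127) + 830.7·4.18·(13.03 − 10.32) = 0
-26.78 m = -9410
m = -9410/-26.78 ≈ 351.3 g

m ≈ 351 g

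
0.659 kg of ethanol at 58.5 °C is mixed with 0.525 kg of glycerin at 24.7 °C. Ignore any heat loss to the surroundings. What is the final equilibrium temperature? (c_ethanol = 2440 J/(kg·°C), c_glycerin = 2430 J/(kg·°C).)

T_f ≈ 43.5 °C

With ΣQ=0 the equilibrium temperature is the m·c-weighted mean:
T_f = (1608×58.5 + 1275.8×24.7) / (1608 + 1275.8)
    = 125577 / 2883.7 ≈ 43.55 °C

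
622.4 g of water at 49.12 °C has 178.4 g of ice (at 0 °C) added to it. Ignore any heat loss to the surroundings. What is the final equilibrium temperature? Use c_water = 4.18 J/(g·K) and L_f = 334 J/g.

Heat gained plus heat lost sum to zero:
latent heat to melt: 178.4×334 = 59586
  warm the meltwater: 745.71 T
  water: 2601.6(T − 49.12)
3347.3 T = 127792 − 59586 = 68207
T ≈ 20.38 °C (positive, so assuming full melt was valid).

T_f ≈ 20.4 °C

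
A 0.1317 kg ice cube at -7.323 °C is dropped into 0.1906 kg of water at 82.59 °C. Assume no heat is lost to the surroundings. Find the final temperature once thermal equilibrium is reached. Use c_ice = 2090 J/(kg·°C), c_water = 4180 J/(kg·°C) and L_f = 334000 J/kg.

Heat gained plus heat lost sum to zero:
warm ice to 0 °C: 0.1317·2090·(0 − (-7.323)) = 2015.7
  melt ice: 0.1317·334000 = 43988
  meltwater 0→T: 0.1317·4180·T = 550.51 T
  water: 796.71(T − 82.59)
1347.2 T = 65800 − 46003 = 19797
T ≈ 14.69 °C (positive, so assuming full melt was valid).

T_f ≈ 14.7 °C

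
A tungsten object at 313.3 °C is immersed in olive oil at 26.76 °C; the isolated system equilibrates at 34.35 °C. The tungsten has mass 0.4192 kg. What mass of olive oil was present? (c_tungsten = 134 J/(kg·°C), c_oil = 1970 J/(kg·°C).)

m ≈ 1.05 kg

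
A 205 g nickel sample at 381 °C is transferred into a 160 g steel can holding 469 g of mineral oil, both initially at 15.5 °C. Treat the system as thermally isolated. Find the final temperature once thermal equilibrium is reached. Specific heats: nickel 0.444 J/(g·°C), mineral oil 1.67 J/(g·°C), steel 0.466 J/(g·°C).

T_f ≈ 50.6 °C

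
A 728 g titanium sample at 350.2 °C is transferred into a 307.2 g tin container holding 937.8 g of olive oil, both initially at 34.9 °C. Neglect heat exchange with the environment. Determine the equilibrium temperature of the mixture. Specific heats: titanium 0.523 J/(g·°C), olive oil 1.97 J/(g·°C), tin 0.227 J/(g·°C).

T_f ≈ 87.1 °C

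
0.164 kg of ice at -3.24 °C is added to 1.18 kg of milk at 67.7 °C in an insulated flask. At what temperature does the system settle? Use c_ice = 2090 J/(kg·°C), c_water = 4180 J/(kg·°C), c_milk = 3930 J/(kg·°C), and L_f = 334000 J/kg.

Sum of m c ΔT and latent-heat terms is zero:
warm ice to 0 °C: 0.164×2090×(0 − (-3.24)) = 1110.5
  fusion: m_ice L_f = 0.164×334000 = 54776
  meltwater 0→T: 0.164×4180×T = 685.52 T
  milk: 4637.4(T − 67.7)
5322.9 T = 313952 − 55887 = 258065
T ≈ 48.48 °C — above 0 °C, consistent with complete melting.

T_f ≈ 48.5 °C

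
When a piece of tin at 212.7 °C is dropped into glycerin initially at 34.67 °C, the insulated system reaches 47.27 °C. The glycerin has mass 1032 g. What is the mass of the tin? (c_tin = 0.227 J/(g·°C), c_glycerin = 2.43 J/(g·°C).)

m ≈ 841 g

Heat lost by the tin = heat gained by the glycerin:
m×0.227×(212.7 − 47.27) = 1032×2.43×(47.27 − 34.67)
37.55 m = 31598  ⇒  m ≈ 841.4 g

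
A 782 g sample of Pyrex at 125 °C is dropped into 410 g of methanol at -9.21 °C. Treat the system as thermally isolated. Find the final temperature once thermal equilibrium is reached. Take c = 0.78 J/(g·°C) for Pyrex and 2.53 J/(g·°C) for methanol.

T_f ≈ 40.5 °C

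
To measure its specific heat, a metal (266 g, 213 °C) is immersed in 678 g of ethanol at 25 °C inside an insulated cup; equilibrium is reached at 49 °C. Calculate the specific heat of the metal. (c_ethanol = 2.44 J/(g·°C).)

c ≈ 0.91 J/(g·°C)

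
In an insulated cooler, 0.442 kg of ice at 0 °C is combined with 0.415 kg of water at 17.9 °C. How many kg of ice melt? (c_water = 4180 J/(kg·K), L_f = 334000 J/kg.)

m_melted ≈ 0.093 kg

Cooling the water to 0 °C releases 0.415·4180·17.9 = 31051 J.
Melting all 0.442 kg of ice would need 0.442·334000 = 147628 J.
That's not enough to melt it all — equilibrium is at 0 °C with ice remaining.
Mass melted = 31051/334000 ≈ 0.09297 kg.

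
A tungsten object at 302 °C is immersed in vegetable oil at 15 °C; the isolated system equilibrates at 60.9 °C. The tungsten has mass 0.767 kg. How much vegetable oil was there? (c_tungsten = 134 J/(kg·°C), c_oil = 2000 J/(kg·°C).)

Let T be the final temperature. ΣQ_i = 0:
0.767×134×(60.9 − 302) + m×2000×(60.9 − 15) = 0
91800 m = 24780
m = 24780/91800 ≈ 0.2699 kg

m ≈ 0.27 kg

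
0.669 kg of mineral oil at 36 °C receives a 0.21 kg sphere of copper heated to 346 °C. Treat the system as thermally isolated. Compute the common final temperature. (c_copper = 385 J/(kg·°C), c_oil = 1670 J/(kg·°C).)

T_f is the heat-capacity-weighted average of the initial temperatures:
T_f = (80.85*346 + 1117.2*36) / (80.85 + 1117.2)
    = 68194 / 1198.1 ≈ 56.92 °C

T_f ≈ 56.9 °C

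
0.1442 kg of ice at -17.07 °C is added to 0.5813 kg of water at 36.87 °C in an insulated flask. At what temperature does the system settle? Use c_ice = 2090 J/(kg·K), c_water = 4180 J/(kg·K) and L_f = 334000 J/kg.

T_f ≈ 12.0 °C

Energy balance with sensible and latent terms:
warm ice to 0 °C: 0.1442·2090·(0 − (-17.07)) = 5144.5; latent heat to melt: 0.1442·334000 = 48163; warm the meltwater: 602.76 T; water: 2429.8(T − 36.87)
3032.6 T = 89588 − 53307 = 36281
T ≈ 11.96 °C (positive, so assuming full melt was valid).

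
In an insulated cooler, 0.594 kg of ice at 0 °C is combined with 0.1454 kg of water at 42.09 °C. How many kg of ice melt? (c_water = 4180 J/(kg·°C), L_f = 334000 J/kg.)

m_melted ≈ 0.0766 kg

Water can give up m c ΔT = 0.1454·4180·42.09 = 25581 J before reaching 0 °C.
Fully melting the ice requires m_ice L_f = 0.594·334000 = 198396 J.
25581 J < 198396 J, so only part of the ice melts and the system sits at 0 °C.
Mass melted = 25581/334000 ≈ 0.07659 kg.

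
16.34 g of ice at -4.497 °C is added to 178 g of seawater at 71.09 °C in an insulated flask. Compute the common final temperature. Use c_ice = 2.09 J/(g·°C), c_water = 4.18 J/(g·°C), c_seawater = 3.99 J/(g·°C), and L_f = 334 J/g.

Setting the total heat transfer to zero:
warm ice to 0 °C: 16.34×2.09×(0 − (-4.497)) = 153.58; fusion: m_ice L_f = 16.34×334 = 5457.6; warm the meltwater: 68.3 T; seawater: 710.22(T − 71.09)
778.52 T = 50490 − 5611.1 = 44878
T ≈ 57.65 °C — above 0 °C, consistent with complete melting.

T_f ≈ 57.6 °C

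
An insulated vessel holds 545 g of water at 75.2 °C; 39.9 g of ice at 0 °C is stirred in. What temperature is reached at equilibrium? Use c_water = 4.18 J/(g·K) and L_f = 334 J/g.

T_f ≈ 64.6 °C

Setting the total heat transfer to zero:
fusion: m_ice L_f = 39.9·334 = 13327
  meltwater 0→T: 39.9·4.18·T = 166.78 T
  water: 2278.1(T − 75.2)
2444.9 T = 171313 − 13327 = 157987
T ≈ 64.62 °C — above 0 °C, consistent with complete melting.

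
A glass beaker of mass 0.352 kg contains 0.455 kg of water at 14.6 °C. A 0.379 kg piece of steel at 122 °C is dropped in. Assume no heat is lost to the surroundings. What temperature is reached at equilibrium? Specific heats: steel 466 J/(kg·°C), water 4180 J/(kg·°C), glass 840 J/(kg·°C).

T_f ≈ 22.6 °C

Let T be the final temperature. ΣQ_i = 0:
0.379×466×(T − 122) + 0.455×4180×(T − 14.6) + 0.352×840×(T − 14.6) = 0
176.61(T − 122) + 1901.9(T − 14.6) + 295.68(T − 14.6) = 0
(176.61 + 1901.9 + 295.68) T = 176.61×122 + 1901.9×14.6 + 295.68×14.6
T ≈ 22.59 °C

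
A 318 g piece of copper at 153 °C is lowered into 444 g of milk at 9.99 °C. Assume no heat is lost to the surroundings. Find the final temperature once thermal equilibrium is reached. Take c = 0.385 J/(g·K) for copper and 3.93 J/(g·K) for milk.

T_f ≈ 19.4 °C

T_f is the heat-capacity-weighted average of the initial temperatures:
T_f = (122.43×153 + 1744.9×9.99) / (122.43 + 1744.9)
    = 36164 / 1867.4 ≈ 19.37 °C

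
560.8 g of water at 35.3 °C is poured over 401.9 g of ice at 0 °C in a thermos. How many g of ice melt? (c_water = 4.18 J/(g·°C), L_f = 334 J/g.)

Water can give up m c ΔT = 560.8×4.18×35.3 = 82748 J before reaching 0 °C.
Melting all 401.9 g of ice would need 401.9×334 = 134235 J.
82748 J < 134235 J, so only part of the ice melts and the system sits at 0 °C.
m_melt = 82748 / L_f = 247.7 g.

m_melted ≈ 248 g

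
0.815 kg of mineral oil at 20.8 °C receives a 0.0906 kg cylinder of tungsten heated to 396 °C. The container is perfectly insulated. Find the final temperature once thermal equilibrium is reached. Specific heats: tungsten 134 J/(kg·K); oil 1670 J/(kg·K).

T_f ≈ 24.1 °C

Setting the total heat transfer to zero:
0.0906·134·(T − 396) + 0.815·1670·(T − 20.8) = 0
12.14(T − 396) + 1361(T − 20.8) = 0
1373.2 T = 33117
T ≈ 24.12 °C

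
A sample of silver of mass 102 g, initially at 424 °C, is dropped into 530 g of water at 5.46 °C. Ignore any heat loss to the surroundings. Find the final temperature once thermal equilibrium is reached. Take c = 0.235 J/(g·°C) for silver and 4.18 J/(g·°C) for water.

T_f ≈ 9.9 °C

Heat lost by the silver equals heat gained by the water:
102×0.235×(424 − T) = 530×4.18×(T − 5.46)
23.97(424 − T) = 2215.4(T − 5.46)
2239.4 T = 22259  ⇒  T ≈ 9.94 °C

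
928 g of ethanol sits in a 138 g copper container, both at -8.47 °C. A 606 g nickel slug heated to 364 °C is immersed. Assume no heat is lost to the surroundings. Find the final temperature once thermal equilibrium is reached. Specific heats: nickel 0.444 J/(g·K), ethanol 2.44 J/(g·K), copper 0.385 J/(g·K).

Heat gained plus heat lost sum to zero:
606×0.444×(T − 364) + 928×2.44×(T − (-8.47)) + 138×0.385×(T − (-8.47)) = 0
269.06(T − 364) + 2264.3(T − (-8.47)) + 53.13(T − (-8.47)) = 0
2586.5 T = 78310
T = 78310 / 2586.5 = 30.3 °C

T_f ≈ 30.3 °C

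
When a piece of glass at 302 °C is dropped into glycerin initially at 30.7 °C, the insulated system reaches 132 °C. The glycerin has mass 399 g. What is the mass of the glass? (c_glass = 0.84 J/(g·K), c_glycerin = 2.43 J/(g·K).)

m ≈ 688 g

Conservation of energy gives ΣQ = 0:
m·0.84·(132 − 302) + 399·2.43·(132 − 30.7) = 0
-142.8 m = -98217
m = -98217/-142.8 ≈ 687.8 g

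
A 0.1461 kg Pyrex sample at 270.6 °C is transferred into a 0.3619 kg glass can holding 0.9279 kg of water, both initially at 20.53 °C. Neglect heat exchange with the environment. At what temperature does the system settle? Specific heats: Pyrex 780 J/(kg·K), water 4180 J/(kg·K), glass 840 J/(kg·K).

T_f ≈ 27.2 °C

T_f is the heat-capacity-weighted average of the initial temperatures:
T_f = (113.96·270.6 + 3878.6·20.53 + 304·20.53) / (113.96 + 3878.6 + 304)
    = 116706 / 4296.6 ≈ 27.16 °C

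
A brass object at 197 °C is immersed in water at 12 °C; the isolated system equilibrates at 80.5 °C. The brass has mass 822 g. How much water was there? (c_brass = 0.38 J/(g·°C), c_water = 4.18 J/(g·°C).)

m ≈ 127 g

Conservation of energy gives ΣQ = 0:
822·0.38·(80.5 − 197) + m·4.18·(80.5 − 12) = 0
286.33 m = 36390
m = 36390/286.33 ≈ 127.1 g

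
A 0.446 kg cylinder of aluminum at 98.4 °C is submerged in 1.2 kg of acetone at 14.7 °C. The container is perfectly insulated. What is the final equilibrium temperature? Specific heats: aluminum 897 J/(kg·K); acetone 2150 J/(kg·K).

|Q_aluminum| = |Q_acetone|:
0.446·897·(98.4 − T) = 1.2·2150·(T − 14.7)
400.06(98.4 − T) = 2580(T − 14.7)
2980.1 T = 77292  ⇒  T ≈ 25.94 °C

T_f ≈ 25.9 °C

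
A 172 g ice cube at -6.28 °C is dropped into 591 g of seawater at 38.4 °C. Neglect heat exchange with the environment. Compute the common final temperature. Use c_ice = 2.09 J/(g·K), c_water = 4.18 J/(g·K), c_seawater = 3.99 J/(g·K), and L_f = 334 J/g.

T_f ≈ 10.0 °C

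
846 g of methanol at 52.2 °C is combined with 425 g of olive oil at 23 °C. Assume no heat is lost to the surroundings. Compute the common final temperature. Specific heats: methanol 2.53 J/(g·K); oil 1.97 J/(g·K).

Setting the total heat transfer to zero:
846·2.53·(T − 52.2) + 425·1.97·(T − 23) = 0
2140.4(T − 52.2) + 837.25(T − 23) = 0
2977.6 T = 130985
T ≈ 43.99 °C

T_f ≈ 44.0 °C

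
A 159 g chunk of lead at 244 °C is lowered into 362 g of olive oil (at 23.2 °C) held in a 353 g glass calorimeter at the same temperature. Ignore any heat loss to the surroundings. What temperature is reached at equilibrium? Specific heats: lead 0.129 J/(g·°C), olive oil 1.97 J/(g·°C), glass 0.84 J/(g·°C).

Setting the total heat transfer to zero:
159*0.129*(T − 244) + 362*1.97*(T − 23.2) + 353*0.84*(T − 23.2) = 0
20.51(T − 244) + 713.14(T − 23.2) + 296.52(T − 23.2) = 0
(20.51 + 713.14 + 296.52) T = 20.51*244 + 713.14*23.2 + 296.52*23.2
T = 28429/1030.2 ≈ 27.60 °C

T_f ≈ 27.6 °C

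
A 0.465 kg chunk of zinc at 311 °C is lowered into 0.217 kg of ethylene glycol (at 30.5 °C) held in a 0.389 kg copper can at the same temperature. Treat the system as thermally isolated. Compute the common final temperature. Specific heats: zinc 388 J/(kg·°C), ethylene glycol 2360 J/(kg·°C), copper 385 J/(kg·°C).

T_f ≈ 90.6 °C

Heat gained plus heat lost sum to zero:
0.465×388×(T − 311) + 0.217×2360×(T − 30.5) + 0.389×385×(T − 30.5) = 0
180.42(T − 311) + 512.12(T − 30.5) + 149.77(T − 30.5) = 0
(180.42 + 512.12 + 149.77) T = 180.42×311 + 512.12×30.5 + 149.77×30.5
T = 76298 / 842.31 = 90.6 °C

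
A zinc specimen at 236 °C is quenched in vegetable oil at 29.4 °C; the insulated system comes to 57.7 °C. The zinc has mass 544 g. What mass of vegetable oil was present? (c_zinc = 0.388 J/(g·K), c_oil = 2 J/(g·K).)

m ≈ 665 g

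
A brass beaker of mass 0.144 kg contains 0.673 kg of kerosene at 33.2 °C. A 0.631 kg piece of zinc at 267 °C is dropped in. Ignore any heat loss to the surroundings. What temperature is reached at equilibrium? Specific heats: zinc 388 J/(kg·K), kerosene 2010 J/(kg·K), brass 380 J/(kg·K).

T_f = Σ m_i c_i T_i / Σ m_i c_i:
T_f = (244.83×267 + 1352.7×33.2 + 54.72×33.2) / (244.83 + 1352.7 + 54.72)
    = 112096 / 1652.3 ≈ 67.84 °C

T_f ≈ 67.8 °C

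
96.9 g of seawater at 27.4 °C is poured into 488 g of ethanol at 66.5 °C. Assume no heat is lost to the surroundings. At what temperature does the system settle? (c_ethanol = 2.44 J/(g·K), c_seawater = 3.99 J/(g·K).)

T_f ≈ 56.9 °C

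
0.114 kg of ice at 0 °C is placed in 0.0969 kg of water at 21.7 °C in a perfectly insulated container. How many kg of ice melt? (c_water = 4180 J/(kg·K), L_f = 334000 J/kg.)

Cooling the water to 0 °C releases 0.0969×4180×21.7 = 8789.4 J.
Melting all 0.114 kg of ice would need 0.114×334000 = 38076 J.
That's not enough to melt it all — equilibrium is at 0 °C with ice remaining.
m_melted×334000 = 8789.4  ⇒  m_melted ≈ 0.02632 kg.

m_melted ≈ 0.0263 kg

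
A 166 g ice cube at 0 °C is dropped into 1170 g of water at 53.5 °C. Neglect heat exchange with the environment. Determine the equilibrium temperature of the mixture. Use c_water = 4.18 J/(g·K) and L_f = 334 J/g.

T_f ≈ 36.9 °C

Net heat exchanged in the isolated system is zero:
latent heat to melt: 166·334 = 55444; warm the meltwater: 693.88 T; water cools: 1170·4.18·(T − 53.5) = 4890.6(T − 53.5)
5584.5 T = 261647 − 55444 = 206203
T ≈ 36.92 °C. Since T > 0 °C, the all-ice-melts assumption holds.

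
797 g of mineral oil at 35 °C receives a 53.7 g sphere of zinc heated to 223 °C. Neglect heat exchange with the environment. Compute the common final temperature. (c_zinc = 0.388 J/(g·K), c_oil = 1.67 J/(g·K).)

Energy conservation, ΣQ = 0:
53.7×0.388×(T − 223) + 797×1.67×(T − 35) = 0
20.84(T − 223) + 1331(T − 35) = 0
1351.8 T = 51231
T ≈ 37.90 °C

T_f ≈ 37.9 °C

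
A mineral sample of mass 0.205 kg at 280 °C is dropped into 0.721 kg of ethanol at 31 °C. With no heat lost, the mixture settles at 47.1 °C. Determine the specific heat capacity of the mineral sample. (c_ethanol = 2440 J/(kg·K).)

Conservation of energy gives ΣQ = 0:
0.205·c·(47.1 − 280) + 0.721·2440·(47.1 − 31) = 0
-47.74 c = -28324
c = -28324/-47.74 ≈ 593.2 J/(kg·K)

c ≈ 593 J/(kg·K)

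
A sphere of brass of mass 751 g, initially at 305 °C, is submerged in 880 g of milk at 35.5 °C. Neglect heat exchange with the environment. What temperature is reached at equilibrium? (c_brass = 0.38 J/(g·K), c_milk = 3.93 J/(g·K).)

T_f ≈ 56.0 °C

Let T be the final temperature. ΣQ_i = 0:
751*0.38*(T − 305) + 880*3.93*(T − 35.5) = 0
(285.38 + 3458.4) T = 285.38*305 + 3458.4*35.5
T = 209814 / 3743.8 = 56 °C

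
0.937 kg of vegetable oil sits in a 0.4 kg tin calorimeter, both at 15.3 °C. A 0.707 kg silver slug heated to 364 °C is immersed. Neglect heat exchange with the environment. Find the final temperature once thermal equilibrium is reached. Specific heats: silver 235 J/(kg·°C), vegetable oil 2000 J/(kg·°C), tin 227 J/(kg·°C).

Energy conservation, ΣQ = 0:
0.707·235·(T − 364) + 0.937·2000·(T − 15.3) + 0.4·227·(T − 15.3) = 0
166.14(T − 364) + 1874(T − 15.3) + 90.8(T − 15.3) = 0
(166.14 + 1874 + 90.8) T = 166.14·364 + 1874·15.3 + 90.8·15.3
T = 90538/2130.9 ≈ 42.49 °C

T_f ≈ 42.5 °C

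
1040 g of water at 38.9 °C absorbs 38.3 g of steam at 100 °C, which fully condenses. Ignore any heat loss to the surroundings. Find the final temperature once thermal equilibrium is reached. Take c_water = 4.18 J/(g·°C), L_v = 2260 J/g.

T_f ≈ 60.3 °C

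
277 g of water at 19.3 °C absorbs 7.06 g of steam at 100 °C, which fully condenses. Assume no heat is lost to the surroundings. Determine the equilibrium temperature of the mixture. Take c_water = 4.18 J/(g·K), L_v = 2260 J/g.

Taking heat into each body as positive, Σ m c ΔT = 0:
condense steam: −7.06·2260 = −15956; condensed water 100 °C→T: 29.51(T − 100); water warms: 277·4.18·(T − 19.3) = 1157.9(T − 19.3)
1187.4 T = 15956 + 2951.1 + 22347 = 41253
T ≈ 34.74 °C (< 100 °C, so full condensation is consistent).

T_f ≈ 34.7 °C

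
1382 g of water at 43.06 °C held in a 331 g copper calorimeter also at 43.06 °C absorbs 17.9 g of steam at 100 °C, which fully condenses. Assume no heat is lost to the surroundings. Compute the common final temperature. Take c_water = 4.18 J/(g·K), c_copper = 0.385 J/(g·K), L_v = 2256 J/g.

T_f ≈ 50.5 °C

Taking heat into each body as positive, Σ m c ΔT = 0:
latent heat released on condensation: 17.9·2256 = 40382; condensed water 100 °C→T: 74.82(T − 100); original water: 5776.8(T − 43.06); cup: 127.44(T − 43.06)
5979 T = 40382 + 7482.2 + 254235 = 302099
T ≈ 50.53 °C, under the boiling point, so the assumption holds.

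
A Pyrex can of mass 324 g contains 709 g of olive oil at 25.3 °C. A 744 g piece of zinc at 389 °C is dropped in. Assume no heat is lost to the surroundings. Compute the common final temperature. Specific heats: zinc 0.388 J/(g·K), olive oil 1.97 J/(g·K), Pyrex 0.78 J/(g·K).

T_f ≈ 79.5 °C

Energy conservation, ΣQ = 0:
744*0.388*(T − 389) + 709*1.97*(T − 25.3) + 324*0.78*(T − 25.3) = 0
(288.67 + 1396.7 + 252.72) T = 288.67*389 + 1396.7*25.3 + 252.72*25.3
T ≈ 79.47 °C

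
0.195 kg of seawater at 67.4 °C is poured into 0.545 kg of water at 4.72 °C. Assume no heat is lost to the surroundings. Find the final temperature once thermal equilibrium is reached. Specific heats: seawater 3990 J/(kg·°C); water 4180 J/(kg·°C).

Taking heat into each body as positive, Σ m c ΔT = 0:
0.195×3990×(T − 67.4) + 0.545×4180×(T − 4.72) = 0
778.05(T − 67.4) + 2278.1(T − 4.72) = 0
3056.2 T = 63193
T = 63193/3056.2 ≈ 20.68 °C

T_f ≈ 20.7 °C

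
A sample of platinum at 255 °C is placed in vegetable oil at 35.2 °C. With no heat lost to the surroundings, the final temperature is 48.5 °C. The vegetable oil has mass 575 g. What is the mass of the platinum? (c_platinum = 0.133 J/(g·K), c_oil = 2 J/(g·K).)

m ≈ 557 g

Conservation of energy gives ΣQ = 0:
m×0.133×(48.5 − 255) + 575×2×(48.5 − 35.2) = 0
-27.46 m = -15295
m = -15295/-27.46 ≈ 556.9 g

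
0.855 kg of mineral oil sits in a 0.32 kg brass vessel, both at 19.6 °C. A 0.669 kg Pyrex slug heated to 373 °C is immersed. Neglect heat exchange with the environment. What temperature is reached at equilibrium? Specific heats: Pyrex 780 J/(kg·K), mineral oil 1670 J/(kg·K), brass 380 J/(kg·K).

T_f ≈ 108.6 °C

Heat gained plus heat lost sum to zero:
0.669×780×(T − 373) + 0.855×1670×(T − 19.6) + 0.32×380×(T − 19.6) = 0
2071.3 T = 225008
T = 225008/2071.3 ≈ 108.63 °C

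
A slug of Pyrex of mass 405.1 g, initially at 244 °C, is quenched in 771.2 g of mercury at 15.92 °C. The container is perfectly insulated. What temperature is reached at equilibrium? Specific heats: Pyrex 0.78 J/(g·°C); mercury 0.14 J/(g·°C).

Taking heat into each body as positive, Σ m c ΔT = 0:
405.1·0.78·(T − 244) + 771.2·0.14·(T − 15.92) = 0
315.98(T − 244) + 107.97(T − 15.92) = 0
(315.98 + 107.97) T = 315.98·244 + 107.97·15.92
T = 78817 / 423.95 = 186 °C

T_f ≈ 185.9 °C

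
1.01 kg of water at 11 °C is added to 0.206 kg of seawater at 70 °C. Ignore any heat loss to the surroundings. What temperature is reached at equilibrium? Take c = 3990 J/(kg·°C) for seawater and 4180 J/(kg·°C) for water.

T_f ≈ 20.6 °C

Let T be the final temperature. ΣQ_i = 0:
0.206·3990·(T − 70) + 1.01·4180·(T − 11) = 0
821.94(T − 70) + 4221.8(T − 11) = 0
(821.94 + 4221.8) T = 821.94·70 + 4221.8·11
T ≈ 20.61 °C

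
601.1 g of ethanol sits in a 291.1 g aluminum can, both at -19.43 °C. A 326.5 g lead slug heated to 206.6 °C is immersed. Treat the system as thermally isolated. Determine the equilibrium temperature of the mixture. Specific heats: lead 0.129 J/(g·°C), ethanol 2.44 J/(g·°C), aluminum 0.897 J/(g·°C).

Net heat exchanged in the isolated system is zero:
326.5*0.129*(T − 206.6) + 601.1*2.44*(T − (-19.43)) + 291.1*0.897*(T − (-19.43)) = 0
(42.12 + 1466.7 + 261.12) T = 42.12*206.6 + 1466.7*(-19.43) + 261.12*(-19.43)
T = -24869 / 1769.9 = -14.1 °C

T_f ≈ -14.1 °C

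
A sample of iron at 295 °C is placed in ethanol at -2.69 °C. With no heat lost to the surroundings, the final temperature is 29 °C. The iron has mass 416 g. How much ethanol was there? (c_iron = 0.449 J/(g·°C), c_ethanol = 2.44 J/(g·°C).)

|Q_iron| = |Q_ethanol|:
416·0.449·(295 − 29) = m·2.44·(29 − (-2.69))
77.32 m = 49685  ⇒  m ≈ 642.6 g

m ≈ 643 g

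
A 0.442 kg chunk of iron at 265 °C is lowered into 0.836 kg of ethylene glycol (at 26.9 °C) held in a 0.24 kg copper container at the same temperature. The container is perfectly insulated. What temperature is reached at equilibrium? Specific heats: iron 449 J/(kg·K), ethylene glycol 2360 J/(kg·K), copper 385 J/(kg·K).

T_f ≈ 47.8 °C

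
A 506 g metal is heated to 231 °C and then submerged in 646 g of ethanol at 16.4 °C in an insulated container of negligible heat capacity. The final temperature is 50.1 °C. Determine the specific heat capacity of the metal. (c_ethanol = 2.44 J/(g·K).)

m_s c (T_s − T_f) = m_ethanol c_ethanol (T_f − T_0):
506·c·(231 − 50.1) = 646·2.44·(50.1 − 16.4)
91535 c = 53119  ⇒  c ≈ 0.5803 J/(g·K)

c ≈ 0.58 J/(g·K)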